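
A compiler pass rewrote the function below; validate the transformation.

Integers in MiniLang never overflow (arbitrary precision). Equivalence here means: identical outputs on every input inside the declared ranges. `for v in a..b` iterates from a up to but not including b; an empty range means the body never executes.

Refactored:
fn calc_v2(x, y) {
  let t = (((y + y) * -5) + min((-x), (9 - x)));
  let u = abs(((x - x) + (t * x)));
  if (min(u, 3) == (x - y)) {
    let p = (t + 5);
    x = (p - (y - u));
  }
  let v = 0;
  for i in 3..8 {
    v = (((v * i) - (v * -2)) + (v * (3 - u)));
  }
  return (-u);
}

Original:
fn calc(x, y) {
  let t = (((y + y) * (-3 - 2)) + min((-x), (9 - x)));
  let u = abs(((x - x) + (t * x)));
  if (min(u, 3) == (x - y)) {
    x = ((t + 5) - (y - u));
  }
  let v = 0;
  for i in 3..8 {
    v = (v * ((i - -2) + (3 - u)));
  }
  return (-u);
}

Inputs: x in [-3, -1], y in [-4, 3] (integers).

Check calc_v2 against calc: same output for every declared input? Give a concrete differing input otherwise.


Changes here: local variable names differ, statement counts differ, constant usage differs, arithmetic usage differs; the full 24-point sweep finds no disagreement.
verdict: equivalent


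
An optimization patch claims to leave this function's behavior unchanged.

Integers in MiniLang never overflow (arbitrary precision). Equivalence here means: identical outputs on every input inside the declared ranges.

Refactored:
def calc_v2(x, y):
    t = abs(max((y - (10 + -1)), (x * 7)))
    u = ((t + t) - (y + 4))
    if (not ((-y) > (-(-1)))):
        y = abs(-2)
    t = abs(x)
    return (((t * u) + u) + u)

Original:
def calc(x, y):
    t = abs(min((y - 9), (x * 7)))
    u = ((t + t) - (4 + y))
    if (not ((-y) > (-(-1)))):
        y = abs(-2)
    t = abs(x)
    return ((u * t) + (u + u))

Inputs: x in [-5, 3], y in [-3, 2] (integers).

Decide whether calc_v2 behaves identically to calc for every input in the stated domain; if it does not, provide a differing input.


Not equivalent: x=-5, y=-3 separates them (483 vs 161).
calc: t = 35; u = 69; (not ((-y) > (-(-1)))) -> false; t = 5; return 483
calc_v2: t = 12; u = 23; (not ((-y) > (-(-1)))) -> false; t = 5; return 161
verdict: not equivalent; witness: x=-5, y=-3


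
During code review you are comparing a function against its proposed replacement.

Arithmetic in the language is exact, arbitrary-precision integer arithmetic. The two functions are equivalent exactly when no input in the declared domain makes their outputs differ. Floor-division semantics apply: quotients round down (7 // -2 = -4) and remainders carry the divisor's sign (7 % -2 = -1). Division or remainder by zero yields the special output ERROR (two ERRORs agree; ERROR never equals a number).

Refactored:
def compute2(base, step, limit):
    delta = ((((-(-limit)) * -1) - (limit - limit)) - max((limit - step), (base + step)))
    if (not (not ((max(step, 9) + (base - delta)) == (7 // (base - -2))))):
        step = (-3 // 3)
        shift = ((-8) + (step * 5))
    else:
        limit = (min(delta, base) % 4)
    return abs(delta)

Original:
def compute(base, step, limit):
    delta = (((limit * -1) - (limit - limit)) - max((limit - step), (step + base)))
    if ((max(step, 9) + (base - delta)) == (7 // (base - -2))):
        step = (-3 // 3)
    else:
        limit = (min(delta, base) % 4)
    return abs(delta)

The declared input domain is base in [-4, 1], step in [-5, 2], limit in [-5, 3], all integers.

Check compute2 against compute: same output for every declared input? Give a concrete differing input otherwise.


The two are interchangeable: local variable names differ, statement counts differ, arithmetic usage differs, boolean connective usage differs, constant usage differs, and every declared input agrees.
Spot check at base=-3, step=2, limit=3 — compute: delta = -4; ((max(step, 9) + (base - delta)) == (7 // (base - -2))) -> false; limit = 0; return 4. compute2: delta = -4; (not (not ((max(step, 9) + (base - delta)) == (7 // (base - -2))))) -> false; limit = 0; return 4. Both give 4.
Across all 432 domain points the two functions coincide.
verdict: equivalent


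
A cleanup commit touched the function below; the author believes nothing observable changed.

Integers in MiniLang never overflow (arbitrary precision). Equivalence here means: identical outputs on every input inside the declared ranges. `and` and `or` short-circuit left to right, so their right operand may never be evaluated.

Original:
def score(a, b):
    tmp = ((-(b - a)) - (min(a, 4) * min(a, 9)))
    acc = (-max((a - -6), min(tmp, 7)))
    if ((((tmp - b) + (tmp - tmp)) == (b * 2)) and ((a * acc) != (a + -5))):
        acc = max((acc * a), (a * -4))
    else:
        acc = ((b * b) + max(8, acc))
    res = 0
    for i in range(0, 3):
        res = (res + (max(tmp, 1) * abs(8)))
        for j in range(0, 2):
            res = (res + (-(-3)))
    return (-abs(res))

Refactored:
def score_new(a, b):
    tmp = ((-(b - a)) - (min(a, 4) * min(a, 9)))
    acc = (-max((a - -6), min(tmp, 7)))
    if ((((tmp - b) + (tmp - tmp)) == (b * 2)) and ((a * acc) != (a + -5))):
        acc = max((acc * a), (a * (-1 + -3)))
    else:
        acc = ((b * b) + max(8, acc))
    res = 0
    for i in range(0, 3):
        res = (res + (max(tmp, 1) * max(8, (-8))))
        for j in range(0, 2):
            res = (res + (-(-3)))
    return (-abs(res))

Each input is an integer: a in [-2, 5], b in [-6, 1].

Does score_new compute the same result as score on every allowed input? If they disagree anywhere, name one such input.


Comparing the listings, the differences include: arithmetic usage differs, and constant usage differs, and min/max/abs usage differs.
One worked example (a=0, b=0) — score: tmp=0, then acc=-6, then ((((tmp - b) + (tmp - tmp)) == (b * 2)) and ((a * acc) != (a + -5))) is true, then acc=0, then res=0, then (i=0), then res=8, then (j=0), then res=11, then (j=1), then res=14, then (i=1), then res=22, then (j=0), then res=25, then (j=1), then res=28, then (i=2), then res=36, then (j=0), then res=39, then (j=1), then res=42, then returns -42; score_new: tmp=0, then acc=-6, then ((((tmp - b) + (tmp - tmp)) == (b * 2)) and ((a * acc) != (a + -5))) is true, then acc=0, then res=0, then (i=0), then res=8, then (j=0), then res=11, then (j=1), then res=14, then (i=1), then res=22, then (j=0), then res=25, then (j=1), then res=28, then (i=2), then res=36, then (j=0), then res=39, then (j=1), then res=42, then returns -42; agreement on -42.
Every one of the 64 inputs gives matching results.
verdict: equivalent


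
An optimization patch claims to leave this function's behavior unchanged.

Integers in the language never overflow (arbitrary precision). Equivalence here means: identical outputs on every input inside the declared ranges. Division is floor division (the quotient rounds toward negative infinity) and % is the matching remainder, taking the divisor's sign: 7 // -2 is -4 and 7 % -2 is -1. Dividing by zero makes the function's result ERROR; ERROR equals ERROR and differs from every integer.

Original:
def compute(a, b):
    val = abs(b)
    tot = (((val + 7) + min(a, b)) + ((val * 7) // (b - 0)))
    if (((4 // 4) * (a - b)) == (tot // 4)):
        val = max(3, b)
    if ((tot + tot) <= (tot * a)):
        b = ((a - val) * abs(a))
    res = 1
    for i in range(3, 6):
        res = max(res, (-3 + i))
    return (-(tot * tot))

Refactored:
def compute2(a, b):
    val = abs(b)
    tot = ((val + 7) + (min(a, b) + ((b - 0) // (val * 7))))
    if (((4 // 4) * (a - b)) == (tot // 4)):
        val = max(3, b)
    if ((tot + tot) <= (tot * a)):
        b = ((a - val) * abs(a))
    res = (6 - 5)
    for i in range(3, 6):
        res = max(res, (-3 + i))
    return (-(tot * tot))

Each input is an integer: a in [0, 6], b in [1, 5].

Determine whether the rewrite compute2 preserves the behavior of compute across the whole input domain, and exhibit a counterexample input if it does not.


These are not equivalent — on a=0, b=1 the outputs split (-225 vs -64).
compute: val becomes 1; next tot becomes 15; next (((4 // 4) * (a - b)) == (tot // 4)) evaluates to false; next ((tot + tot) <= (tot * a)) evaluates to false; next res becomes 1; next at i=3:; next res becomes 1; next at i=4:; next res becomes 1; next at i=5:; next res becomes 2; next final value -225
compute2: val becomes 1; next tot becomes 8; next (((4 // 4) * (a - b)) == (tot // 4)) evaluates to false; next ((tot + tot) <= (tot * a)) evaluates to false; next res becomes 1; next at i=3:; next res becomes 1; next at i=4:; next res becomes 1; next at i=5:; next res becomes 2; next final value -64
verdict: not equivalent; witness: a=0, b=1


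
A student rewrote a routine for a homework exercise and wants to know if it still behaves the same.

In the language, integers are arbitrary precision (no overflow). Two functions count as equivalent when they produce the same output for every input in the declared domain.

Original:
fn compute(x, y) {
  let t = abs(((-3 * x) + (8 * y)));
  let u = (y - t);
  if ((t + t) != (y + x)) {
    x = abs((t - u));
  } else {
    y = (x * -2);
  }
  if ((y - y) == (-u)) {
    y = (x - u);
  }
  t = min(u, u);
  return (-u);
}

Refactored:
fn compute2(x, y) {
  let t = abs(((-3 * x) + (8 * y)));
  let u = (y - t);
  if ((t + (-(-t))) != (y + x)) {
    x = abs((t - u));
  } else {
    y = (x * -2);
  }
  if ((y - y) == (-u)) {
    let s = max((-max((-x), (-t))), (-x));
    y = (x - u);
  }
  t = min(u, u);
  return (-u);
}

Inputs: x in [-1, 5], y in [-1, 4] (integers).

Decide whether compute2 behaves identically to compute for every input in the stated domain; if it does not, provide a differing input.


Side by side, the visible changes include: local variable names differ, plus min/max/abs usage differs, plus statement counts differ.
One worked example (x=4, y=2) — compute: t becomes 4; next u becomes -2; next ((t + t) != (y + x)) evaluates to true; next x becomes 6; next ((y - y) == (-u)) evaluates to false; next t becomes -2; next final value 2; compute2: t becomes 4; next u becomes -2; next ((t + (-(-t))) != (y + x)) evaluates to true; next x becomes 6; next ((y - y) == (-u)) evaluates to false; next t becomes -2; next final value 2; agreement on 2.
Sweeping the whole domain (42 inputs) finds no disagreement.
verdict: equivalent


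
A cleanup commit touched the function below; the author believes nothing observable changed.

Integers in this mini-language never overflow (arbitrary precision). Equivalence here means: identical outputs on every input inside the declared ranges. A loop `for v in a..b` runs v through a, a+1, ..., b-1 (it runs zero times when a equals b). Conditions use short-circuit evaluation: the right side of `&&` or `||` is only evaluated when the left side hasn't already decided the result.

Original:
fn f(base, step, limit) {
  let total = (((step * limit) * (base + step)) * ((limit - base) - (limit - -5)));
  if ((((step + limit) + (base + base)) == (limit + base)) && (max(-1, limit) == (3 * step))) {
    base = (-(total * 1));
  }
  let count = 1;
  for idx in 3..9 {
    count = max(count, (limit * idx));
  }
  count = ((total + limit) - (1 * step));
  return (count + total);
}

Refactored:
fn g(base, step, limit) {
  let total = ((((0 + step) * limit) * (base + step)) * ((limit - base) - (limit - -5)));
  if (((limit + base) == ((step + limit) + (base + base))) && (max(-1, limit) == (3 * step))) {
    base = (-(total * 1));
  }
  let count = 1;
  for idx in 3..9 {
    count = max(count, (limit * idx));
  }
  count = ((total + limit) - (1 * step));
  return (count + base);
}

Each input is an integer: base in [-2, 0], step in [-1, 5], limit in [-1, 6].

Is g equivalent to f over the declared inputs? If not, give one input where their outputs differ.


The rewrite breaks on base=-2, step=-1, limit=-1, where the results are 18 and 7.
f: total := 9 | ((((step + limit) + (base + base)) == (limit + base)) && (max(-1, limit) == (3 * step))): false | count := 1 | iter idx=3: | count := 1 | iter idx=4: | count := 1 | iter idx=5: | count := 1 | iter idx=6: | count := 1 | iter idx=7: | count := 1 | iter idx=8: | count := 1 | count := 9 | result 18
g: total := 9 | (((limit + base) == ((step + limit) + (base + base))) && (max(-1, limit) == (3 * step))): false | count := 1 | iter idx=3: | count := 1 | iter idx=4: | count := 1 | iter idx=5: | count := 1 | iter idx=6: | count := 1 | iter idx=7: | count := 1 | iter idx=8: | count := 1 | count := 9 | result 7
verdict: not equivalent; witness: base=-2, step=-1, limit=-1


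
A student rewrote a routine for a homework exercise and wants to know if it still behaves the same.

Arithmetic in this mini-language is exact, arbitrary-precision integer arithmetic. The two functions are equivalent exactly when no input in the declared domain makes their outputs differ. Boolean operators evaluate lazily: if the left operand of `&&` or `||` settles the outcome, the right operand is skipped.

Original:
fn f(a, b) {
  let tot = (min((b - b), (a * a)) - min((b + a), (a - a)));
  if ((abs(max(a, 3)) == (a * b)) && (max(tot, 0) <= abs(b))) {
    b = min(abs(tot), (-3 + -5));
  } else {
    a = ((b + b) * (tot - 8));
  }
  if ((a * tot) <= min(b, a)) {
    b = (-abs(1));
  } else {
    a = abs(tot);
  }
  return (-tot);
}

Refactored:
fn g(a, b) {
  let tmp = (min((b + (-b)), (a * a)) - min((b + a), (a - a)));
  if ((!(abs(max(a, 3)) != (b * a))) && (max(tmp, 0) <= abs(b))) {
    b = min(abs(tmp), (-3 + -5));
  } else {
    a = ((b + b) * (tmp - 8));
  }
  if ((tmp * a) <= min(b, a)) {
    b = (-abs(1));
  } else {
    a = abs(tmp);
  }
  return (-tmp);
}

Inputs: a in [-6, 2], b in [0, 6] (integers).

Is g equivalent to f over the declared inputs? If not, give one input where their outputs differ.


Equivalent — the differences include boolean connective usage differs; comparison usage differs; arithmetic usage differs; local variable names differ, yet no declared input distinguishes the two.
As a probe, take a=-2, b=1: f runs tot = 1; ((abs(max(a, 3)) == (a * b)) && (max(tot, 0) <= abs(b))) -> false; a = -14; ((a * tot) <= min(b, a)) -> true; b = -1; return -1; g runs tmp = 1; ((!(abs(max(a, 3)) != (b * a))) && (max(tmp, 0) <= abs(b))) -> false; a = -14; ((tmp * a) <= min(b, a)) -> true; b = -1; return -1; both end at -1.
Every one of the 63 inputs gives matching results.
verdict: equivalent


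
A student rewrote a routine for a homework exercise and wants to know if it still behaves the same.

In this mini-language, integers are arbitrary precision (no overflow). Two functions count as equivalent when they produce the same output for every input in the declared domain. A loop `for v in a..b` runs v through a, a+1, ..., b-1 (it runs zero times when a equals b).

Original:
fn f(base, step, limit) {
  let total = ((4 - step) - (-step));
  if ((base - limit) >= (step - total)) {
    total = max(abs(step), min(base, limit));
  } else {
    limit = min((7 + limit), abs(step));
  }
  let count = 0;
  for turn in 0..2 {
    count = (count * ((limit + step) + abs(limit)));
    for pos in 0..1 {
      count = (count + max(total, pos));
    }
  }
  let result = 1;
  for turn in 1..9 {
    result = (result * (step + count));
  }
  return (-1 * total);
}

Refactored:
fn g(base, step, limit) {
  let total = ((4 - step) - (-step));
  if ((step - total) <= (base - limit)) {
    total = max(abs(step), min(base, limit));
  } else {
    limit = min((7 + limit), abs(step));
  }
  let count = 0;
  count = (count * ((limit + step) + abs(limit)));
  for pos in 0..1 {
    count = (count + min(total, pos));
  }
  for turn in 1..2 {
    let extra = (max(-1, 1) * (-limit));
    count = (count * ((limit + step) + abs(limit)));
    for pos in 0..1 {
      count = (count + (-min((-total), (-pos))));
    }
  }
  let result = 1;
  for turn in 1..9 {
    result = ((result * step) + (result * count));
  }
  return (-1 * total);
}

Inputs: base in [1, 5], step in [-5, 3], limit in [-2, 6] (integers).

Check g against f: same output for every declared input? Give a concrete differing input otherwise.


The edit looks behavioral (`max(total, pos)` became `min(total, pos)`), but over these ranges it never changes the outcome.
One worked example (base=3, step=2, limit=1) — f: total := 4 | ((base - limit) >= (step - total)): true | total := 2 | count := 0 | iter turn=0: | count := 0 | iter pos=0: | count := 2 | iter turn=1: | count := 8 | iter pos=0: | count := 10 | result := 1 | iter turn=1: | result := 12 | iter turn=2: | result := 144 | iter turn=3: | result := 1728 | iter turn=4: | result := 20736 | iter turn=5: | result := 248832 | iter turn=6: | result := 2985984 | iter turn=7: | result := 35831808 | iter turn=8: | result := 429981696 | result -2; g: total := 4 | ((step - total) <= (base - limit)): true | total := 2 | count := 0 | count := 0 | iter pos=0: | count := 0 | iter turn=1: | extra := -1 | count := 0 | iter pos=0: | count := 2 | result := 1 | iter turn=1: | result := 4 | iter turn=2: | result := 16 | iter turn=3: | result := 64 | iter turn=4: | result := 256 | iter turn=5: | result := 1024 | iter turn=6: | result := 4096 | iter turn=7: | result := 16384 | iter turn=8: | result := 65536 | result -2; agreement on -2.
Checked all 405 inputs in the declared domain: the outputs agree on every one.
verdict: equivalent


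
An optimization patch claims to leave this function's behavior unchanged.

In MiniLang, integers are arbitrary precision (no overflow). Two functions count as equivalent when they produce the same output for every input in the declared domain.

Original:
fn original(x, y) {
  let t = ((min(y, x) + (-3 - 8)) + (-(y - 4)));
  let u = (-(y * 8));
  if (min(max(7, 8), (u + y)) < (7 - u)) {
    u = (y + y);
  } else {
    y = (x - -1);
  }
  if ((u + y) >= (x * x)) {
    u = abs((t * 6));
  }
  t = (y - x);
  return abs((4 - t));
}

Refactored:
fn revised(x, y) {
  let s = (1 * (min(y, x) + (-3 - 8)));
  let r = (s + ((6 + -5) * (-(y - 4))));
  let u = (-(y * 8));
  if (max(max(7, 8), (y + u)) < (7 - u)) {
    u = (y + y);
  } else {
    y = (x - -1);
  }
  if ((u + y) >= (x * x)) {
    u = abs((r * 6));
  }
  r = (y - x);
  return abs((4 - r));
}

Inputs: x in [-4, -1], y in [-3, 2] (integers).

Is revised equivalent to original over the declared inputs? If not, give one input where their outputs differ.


Not equivalent: x=-4, y=0 separates them (0 vs 3).
original: t = -11; u = 0; (min(max(7, 8), (u + y)) < (7 - u)) -> true; u = 0; ((u + y) >= (x * x)) -> false; t = 4; return 0
revised: s = -15; r = -11; u = 0; (max(max(7, 8), (y + u)) < (7 - u)) -> false; y = -3; ((u + y) >= (x * x)) -> false; r = 1; return 3
verdict: not equivalent; witness: x=-4, y=0


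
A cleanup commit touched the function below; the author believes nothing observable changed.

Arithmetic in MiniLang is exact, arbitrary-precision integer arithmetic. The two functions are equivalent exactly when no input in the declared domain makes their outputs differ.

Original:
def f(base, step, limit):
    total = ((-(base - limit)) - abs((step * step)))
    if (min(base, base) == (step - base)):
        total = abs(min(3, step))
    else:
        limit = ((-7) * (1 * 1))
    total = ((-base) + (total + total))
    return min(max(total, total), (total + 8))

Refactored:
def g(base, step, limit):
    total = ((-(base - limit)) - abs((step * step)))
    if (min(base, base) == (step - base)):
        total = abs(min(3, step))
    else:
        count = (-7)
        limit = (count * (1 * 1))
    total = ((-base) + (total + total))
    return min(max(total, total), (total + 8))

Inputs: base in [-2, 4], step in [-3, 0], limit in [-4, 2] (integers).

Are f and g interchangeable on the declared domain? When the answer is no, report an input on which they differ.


The two versions differ — the changes include local variable names differ; also statement counts differ.
Tracing base=3, step=-1, limit=-2: f: total := -6 | (min(base, base) == (step - base)): false | limit := -7 | total := -15 | result -15 | g: total := -6 | (min(base, base) == (step - base)): false | count := -7 | limit := -7 | total := -15 | result -15 — matching result -15.
An exhaustive pass over the 196 declared inputs shows identical outputs.
verdict: equivalent


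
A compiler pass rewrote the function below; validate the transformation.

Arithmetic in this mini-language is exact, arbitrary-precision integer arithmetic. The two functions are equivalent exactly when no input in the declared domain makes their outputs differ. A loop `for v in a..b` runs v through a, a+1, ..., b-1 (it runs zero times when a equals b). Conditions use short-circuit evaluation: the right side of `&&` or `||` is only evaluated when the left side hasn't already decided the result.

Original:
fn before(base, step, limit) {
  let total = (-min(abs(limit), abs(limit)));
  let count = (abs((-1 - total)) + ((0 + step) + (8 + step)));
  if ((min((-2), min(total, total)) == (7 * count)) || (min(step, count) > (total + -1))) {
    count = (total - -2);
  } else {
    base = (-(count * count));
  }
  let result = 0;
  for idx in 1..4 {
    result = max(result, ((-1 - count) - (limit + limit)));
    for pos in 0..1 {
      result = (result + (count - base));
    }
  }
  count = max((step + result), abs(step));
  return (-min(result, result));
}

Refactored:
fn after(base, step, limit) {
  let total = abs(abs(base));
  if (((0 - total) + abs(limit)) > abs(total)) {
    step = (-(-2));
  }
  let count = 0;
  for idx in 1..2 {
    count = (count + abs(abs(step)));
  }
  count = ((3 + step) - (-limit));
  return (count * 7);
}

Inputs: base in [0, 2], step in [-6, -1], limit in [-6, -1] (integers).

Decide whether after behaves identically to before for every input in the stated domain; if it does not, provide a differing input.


At base=0, step=-6, limit=-6: before gives -11, after gives -7.
verdict: not equivalent; witness: base=0, step=-6, limit=-6


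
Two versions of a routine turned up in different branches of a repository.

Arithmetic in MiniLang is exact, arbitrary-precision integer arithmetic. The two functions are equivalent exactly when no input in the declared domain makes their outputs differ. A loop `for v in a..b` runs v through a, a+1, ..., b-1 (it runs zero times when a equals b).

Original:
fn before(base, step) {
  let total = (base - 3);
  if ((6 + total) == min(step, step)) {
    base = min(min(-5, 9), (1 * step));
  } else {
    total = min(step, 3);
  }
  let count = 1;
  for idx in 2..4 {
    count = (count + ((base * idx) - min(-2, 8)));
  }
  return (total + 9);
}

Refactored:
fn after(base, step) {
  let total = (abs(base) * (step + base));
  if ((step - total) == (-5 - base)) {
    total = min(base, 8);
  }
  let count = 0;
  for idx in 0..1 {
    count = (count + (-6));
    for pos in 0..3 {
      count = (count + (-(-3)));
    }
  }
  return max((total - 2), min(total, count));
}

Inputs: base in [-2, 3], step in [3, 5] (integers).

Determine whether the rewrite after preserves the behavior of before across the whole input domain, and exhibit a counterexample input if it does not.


Evaluate both at base=-2, step=3.
before: total becomes -5; next ((6 + total) == min(step, step)) evaluates to false; next total becomes 3; next count becomes 1; next at idx=2:; next count becomes -1; next at idx=3:; next count becomes -5; next final value 12
after: total becomes 2; next ((step - total) == (-5 - base)) evaluates to false; next count becomes 0; next at idx=0:; next count becomes -6; next at pos=0:; next count becomes -3; next at pos=1:; next count becomes 0; next at pos=2:; next count becomes 3; next final value 2
12 vs 2 — the two versions disagree here.
verdict: not equivalent; witness: base=-2, step=3


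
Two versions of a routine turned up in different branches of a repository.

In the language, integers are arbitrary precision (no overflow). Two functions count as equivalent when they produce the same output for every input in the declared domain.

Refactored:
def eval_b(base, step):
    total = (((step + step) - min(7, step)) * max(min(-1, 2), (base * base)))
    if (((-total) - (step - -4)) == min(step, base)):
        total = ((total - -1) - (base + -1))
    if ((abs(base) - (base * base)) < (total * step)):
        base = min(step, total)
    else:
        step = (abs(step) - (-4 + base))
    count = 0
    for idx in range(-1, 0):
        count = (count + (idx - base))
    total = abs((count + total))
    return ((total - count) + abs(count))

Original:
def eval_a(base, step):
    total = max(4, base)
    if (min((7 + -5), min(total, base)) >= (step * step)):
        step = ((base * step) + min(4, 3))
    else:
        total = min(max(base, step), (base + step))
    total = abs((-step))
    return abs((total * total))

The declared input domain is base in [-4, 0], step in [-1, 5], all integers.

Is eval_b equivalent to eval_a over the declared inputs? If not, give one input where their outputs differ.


Consider the input base=-4, step=0.
eval_a: total = 4; (min((7 + -5), min(total, base)) >= (step * step)) -> false; total = -4; total = 0; return 0
eval_b: total = 0; (((-total) - (step - -4)) == min(step, base)) -> true; total = 6; ((abs(base) - (base * base)) < (total * step)) -> true; base = 0; count = 0; [idx=-1]; count = -1; total = 5; return 7
0 != 7, so the rewrite changes behavior.
verdict: not equivalent; witness: base=-4, step=0


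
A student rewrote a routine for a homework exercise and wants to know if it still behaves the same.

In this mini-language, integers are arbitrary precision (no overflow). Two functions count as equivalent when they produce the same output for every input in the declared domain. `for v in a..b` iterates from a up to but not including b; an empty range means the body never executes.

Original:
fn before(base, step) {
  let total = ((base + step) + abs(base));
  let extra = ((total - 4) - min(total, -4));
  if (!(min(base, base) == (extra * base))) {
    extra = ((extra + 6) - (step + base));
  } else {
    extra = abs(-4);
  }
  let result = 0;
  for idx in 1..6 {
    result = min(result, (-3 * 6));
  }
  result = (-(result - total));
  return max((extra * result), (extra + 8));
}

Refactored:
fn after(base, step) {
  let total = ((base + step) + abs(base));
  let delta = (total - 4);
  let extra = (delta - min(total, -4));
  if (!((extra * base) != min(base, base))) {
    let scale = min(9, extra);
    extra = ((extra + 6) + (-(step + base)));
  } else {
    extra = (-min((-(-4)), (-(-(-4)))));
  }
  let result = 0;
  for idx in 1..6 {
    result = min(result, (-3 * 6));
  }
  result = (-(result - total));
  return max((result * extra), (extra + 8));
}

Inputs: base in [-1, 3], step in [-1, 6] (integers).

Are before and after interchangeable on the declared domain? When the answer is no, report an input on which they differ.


Consider the input base=-1, step=-1.
before: total := -1 | extra := -1 | (!(min(base, base) == (extra * base))): true | extra := 7 | result := 0 | iter idx=1: | result := -18 | iter idx=2: | result := -18 | iter idx=3: | result := -18 | iter idx=4: | result := -18 | iter idx=5: | result := -18 | result := 17 | result 119
after: total := -1 | delta := -5 | extra := -1 | (!((extra * base) != min(base, base))): false | extra := 4 | result := 0 | iter idx=1: | result := -18 | iter idx=2: | result := -18 | iter idx=3: | result := -18 | iter idx=4: | result := -18 | iter idx=5: | result := -18 | result := 17 | result 68
119 != 68, so the rewrite changes behavior.
verdict: not equivalent; witness: base=-1, step=-1


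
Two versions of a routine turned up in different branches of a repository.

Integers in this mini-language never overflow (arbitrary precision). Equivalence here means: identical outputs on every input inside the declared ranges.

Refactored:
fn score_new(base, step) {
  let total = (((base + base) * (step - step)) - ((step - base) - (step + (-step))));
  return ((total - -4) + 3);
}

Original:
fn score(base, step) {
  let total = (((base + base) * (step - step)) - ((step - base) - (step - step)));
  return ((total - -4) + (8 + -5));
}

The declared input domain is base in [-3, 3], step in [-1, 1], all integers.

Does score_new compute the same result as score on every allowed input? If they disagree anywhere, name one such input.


Differences: arithmetic usage differs; also constant usage differs — yet all 21 inputs agree.
verdict: equivalent


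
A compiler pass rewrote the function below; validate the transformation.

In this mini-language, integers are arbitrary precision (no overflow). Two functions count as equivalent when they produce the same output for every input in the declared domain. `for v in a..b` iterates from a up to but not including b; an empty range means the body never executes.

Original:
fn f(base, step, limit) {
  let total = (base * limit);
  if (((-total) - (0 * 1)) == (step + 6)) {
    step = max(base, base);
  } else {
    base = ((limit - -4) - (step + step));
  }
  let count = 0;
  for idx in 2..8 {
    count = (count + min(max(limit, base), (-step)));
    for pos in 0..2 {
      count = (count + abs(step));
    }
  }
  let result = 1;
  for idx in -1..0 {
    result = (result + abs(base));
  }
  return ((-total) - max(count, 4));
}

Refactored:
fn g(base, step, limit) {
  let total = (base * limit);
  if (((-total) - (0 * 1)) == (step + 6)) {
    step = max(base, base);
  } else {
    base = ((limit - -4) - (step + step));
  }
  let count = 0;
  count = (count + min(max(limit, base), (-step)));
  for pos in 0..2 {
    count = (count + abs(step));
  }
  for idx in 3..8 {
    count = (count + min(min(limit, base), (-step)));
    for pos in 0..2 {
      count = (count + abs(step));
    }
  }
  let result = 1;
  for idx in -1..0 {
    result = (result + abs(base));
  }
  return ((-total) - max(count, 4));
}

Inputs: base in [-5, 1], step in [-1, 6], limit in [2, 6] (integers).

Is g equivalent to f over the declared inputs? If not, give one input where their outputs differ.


There is a counterexample at base=-5, step=4, limit=2: -62 on one side, -27 on the other.
f: total becomes -10; next (((-total) - (0 * 1)) == (step + 6)) evaluates to true; next step becomes -5; next count becomes 0; next at idx=2:; next count becomes 2; next at pos=0:; next count becomes 7; next at pos=1:; next count becomes 12; next at idx=3:; next count becomes 14; next at pos=0:; next count becomes 19; next at pos=1:; next count becomes 24; next at idx=4:; next count becomes 26; next at pos=0:; next count becomes 31; next at pos=1:; next count becomes 36; next at idx=5:; next count becomes 38; next at pos=0:; next count becomes 43; next at pos=1:; next count becomes 48; next at idx=6:; next count becomes 50; next at pos=0:; next count becomes 55; next at pos=1:; next count becomes 60; next at idx=7:; next count becomes 62; next at pos=0:; next count becomes 67; next at pos=1:; next count becomes 72; next result becomes 1; next at idx=-1:; next result becomes 6; next final value -62
g: total becomes -10; next (((-total) - (0 * 1)) == (step + 6)) evaluates to true; next step becomes -5; next count becomes 0; next count becomes 2; next at pos=0:; next count becomes 7; next at pos=1:; next count becomes 12; next at idx=3:; next count becomes 7; next at pos=0:; next count becomes 12; next at pos=1:; next count becomes 17; next at idx=4:; next count becomes 12; next at pos=0:; next count becomes 17; next at pos=1:; next count becomes 22; next at idx=5:; next count becomes 17; next at pos=0:; next count becomes 22; next at pos=1:; next count becomes 27; next at idx=6:; next count becomes 22; next at pos=0:; next count becomes 27; next at pos=1:; next count becomes 32; next at idx=7:; next count becomes 27; next at pos=0:; next count becomes 32; next at pos=1:; next count becomes 37; next result becomes 1; next at idx=-1:; next result becomes 6; next final value -27
verdict: not equivalent; witness: base=-5, step=4, limit=2


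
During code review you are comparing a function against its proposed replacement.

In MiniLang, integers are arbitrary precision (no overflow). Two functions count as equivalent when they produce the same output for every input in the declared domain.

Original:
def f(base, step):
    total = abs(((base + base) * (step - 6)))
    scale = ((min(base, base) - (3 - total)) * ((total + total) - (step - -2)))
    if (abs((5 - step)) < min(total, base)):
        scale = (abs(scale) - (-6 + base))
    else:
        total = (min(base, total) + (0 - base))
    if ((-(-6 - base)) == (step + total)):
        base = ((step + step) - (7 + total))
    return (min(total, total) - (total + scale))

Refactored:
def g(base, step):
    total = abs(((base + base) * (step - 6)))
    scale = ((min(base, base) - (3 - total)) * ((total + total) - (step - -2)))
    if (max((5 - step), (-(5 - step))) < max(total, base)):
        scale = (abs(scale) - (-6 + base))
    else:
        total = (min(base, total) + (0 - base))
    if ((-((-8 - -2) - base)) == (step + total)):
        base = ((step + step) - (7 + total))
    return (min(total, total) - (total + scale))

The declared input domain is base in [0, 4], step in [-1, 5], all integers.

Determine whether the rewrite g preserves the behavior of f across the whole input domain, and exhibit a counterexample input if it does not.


Take base=1, step=-1.
f: total=14, then scale=324, then (abs((5 - step)) < min(total, base)) is false, then total=0, then ((-(-6 - base)) == (step + total)) is false, then returns -324
g: total=14, then scale=324, then (max((5 - step), (-(5 - step))) < max(total, base)) is true, then scale=329, then ((-((-8 - -2) - base)) == (step + total)) is false, then returns -329
-324 vs -329 — the two versions disagree here.
verdict: not equivalent; witness: base=1, step=-1


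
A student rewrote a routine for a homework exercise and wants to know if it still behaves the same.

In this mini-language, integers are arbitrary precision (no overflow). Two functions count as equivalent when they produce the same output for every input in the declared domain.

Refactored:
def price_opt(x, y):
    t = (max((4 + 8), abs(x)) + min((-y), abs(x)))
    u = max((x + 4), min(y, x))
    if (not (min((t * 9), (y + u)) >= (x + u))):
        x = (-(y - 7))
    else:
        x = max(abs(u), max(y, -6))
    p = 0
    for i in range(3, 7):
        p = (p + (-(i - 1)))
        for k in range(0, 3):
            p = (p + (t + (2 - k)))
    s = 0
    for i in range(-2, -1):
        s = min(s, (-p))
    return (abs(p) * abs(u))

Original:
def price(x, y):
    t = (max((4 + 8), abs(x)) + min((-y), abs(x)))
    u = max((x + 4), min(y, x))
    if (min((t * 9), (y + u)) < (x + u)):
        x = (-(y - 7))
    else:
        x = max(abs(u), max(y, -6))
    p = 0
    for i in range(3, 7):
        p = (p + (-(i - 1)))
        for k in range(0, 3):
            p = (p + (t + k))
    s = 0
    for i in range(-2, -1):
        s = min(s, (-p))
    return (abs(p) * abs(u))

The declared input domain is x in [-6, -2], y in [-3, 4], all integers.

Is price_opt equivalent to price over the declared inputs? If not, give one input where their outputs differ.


This is a faithful refactor — comparison usage differs; boolean connective usage differs; arithmetic usage differs; constant usage differs, but the computed results match everywhere.
Tracing x=-6, y=-3: price: t becomes 15; next u becomes -2; next (min((t * 9), (y + u)) < (x + u)) evaluates to false; next x becomes 2; next p becomes 0; next at i=3:; next p becomes -2; next at k=0:; next p becomes 13; next at k=1:; next p becomes 29; next at k=2:; next p becomes 46; next at i=4:; next p becomes 43; next at k=0:; next p becomes 58; next at k=1:; next p becomes 74; next at k=2:; next p becomes 91; next at i=5:; next p becomes 87; next at k=0:; next p becomes 102; next at k=1:; next p becomes 118; next at k=2:; next p becomes 135; next at i=6:; next p becomes 130; next at k=0:; next p becomes 145; next at k=1:; next p becomes 161; next at k=2:; next p becomes 178; next s becomes 0; next at i=-2:; next s becomes -178; next final value 356 | price_opt: t becomes 15; next u becomes -2; next (not (min((t * 9), (y + u)) >= (x + u))) evaluates to false; next x becomes 2; next p becomes 0; next at i=3:; next p becomes -2; next at k=0:; next p becomes 15; next at k=1:; next p becomes 31; next at k=2:; next p becomes 46; next at i=4:; next p becomes 43; next at k=0:; next p becomes 60; next at k=1:; next p becomes 76; next at k=2:; next p becomes 91; next at i=5:; next p becomes 87; next at k=0:; next p becomes 104; next at k=1:; next p becomes 120; next at k=2:; next p becomes 135; next at i=6:; next p becomes 130; next at k=0:; next p becomes 147; next at k=1:; next p becomes 163; next at k=2:; next p becomes 178; next s becomes 0; next at i=-2:; next s becomes -178; next final value 356 — matching result 356.
Checked all 40 inputs in the declared domain: the outputs agree on every one.
verdict: equivalent


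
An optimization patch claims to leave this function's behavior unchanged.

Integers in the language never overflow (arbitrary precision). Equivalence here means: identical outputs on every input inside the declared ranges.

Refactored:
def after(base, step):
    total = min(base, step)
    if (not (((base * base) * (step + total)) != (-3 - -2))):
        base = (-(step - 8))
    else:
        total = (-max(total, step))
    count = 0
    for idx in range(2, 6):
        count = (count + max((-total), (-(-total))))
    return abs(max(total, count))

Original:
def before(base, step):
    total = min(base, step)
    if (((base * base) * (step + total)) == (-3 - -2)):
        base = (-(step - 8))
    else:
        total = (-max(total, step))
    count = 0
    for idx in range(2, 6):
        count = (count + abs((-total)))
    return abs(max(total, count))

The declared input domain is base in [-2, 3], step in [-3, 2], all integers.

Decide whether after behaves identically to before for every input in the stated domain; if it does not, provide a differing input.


Reading the diff, among the changes: boolean connective usage differs, and min/max/abs usage differs, and comparison usage differs.
Spot check at base=2, step=-1 — before: total becomes -1; next (((base * base) * (step + total)) == (-3 - -2)) evaluates to false; next total becomes 1; next count becomes 0; next at idx=2:; next count becomes 1; next at idx=3:; next count becomes 2; next at idx=4:; next count becomes 3; next at idx=5:; next count becomes 4; next final value 4. after: total becomes -1; next (not (((base * base) * (step + total)) != (-3 - -2))) evaluates to false; next total becomes 1; next count becomes 0; next at idx=2:; next count becomes 1; next at idx=3:; next count becomes 2; next at idx=4:; next count becomes 3; next at idx=5:; next count becomes 4; next final value 4. Both give 4.
Every one of the 36 inputs gives matching results.
verdict: equivalent


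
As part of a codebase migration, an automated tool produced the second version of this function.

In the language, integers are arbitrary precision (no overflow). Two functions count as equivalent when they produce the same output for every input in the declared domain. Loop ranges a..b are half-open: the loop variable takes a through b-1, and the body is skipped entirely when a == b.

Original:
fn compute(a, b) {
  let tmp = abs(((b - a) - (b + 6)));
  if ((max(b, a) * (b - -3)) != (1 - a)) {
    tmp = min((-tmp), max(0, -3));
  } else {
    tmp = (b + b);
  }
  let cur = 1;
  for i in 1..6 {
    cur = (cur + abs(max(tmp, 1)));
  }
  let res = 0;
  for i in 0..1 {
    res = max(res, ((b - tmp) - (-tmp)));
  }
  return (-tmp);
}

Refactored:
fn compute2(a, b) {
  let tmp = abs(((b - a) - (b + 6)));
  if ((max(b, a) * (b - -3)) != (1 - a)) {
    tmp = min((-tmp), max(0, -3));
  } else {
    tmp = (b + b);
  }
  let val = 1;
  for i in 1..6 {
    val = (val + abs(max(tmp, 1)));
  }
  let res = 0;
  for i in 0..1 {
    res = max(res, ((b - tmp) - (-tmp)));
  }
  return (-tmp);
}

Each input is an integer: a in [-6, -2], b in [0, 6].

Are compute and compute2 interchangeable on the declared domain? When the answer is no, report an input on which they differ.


This is a faithful refactor — local variable names differ, but the computed results match everywhere.
Spot check at a=-5, b=6 — compute: tmp := 1 | ((max(b, a) * (b - -3)) != (1 - a)): true | tmp := -1 | cur := 1 | iter i=1: | cur := 2 | iter i=2: | cur := 3 | iter i=3: | cur := 4 | iter i=4: | cur := 5 | iter i=5: | cur := 6 | res := 0 | iter i=0: | res := 6 | result 1. compute2: tmp := 1 | ((max(b, a) * (b - -3)) != (1 - a)): true | tmp := -1 | val := 1 | iter i=1: | val := 2 | iter i=2: | val := 3 | iter i=3: | val := 4 | iter i=4: | val := 5 | iter i=5: | val := 6 | res := 0 | iter i=0: | res := 6 | result 1. Both give 1.
Across all 35 domain points the two functions coincide.
verdict: equivalent
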